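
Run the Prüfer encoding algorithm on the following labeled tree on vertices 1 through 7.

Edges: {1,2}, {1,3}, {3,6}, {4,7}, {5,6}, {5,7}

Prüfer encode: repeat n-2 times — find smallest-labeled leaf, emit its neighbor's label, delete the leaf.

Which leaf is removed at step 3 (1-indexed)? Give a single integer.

Answer: 3

Derivation:
Step 1: current leaves = {2,4}. Remove leaf 2 (neighbor: 1).
Step 2: current leaves = {1,4}. Remove leaf 1 (neighbor: 3).
Step 3: current leaves = {3,4}. Remove leaf 3 (neighbor: 6).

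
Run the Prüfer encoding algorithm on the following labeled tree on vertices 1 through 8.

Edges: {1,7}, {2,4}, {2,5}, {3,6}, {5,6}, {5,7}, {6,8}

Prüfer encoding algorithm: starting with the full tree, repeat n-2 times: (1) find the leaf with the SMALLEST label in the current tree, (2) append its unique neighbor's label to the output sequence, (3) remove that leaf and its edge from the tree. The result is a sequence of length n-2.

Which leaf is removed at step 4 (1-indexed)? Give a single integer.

Step 1: current leaves = {1,3,4,8}. Remove leaf 1 (neighbor: 7).
Step 2: current leaves = {3,4,7,8}. Remove leaf 3 (neighbor: 6).
Step 3: current leaves = {4,7,8}. Remove leaf 4 (neighbor: 2).
Step 4: current leaves = {2,7,8}. Remove leaf 2 (neighbor: 5).

Answer: 2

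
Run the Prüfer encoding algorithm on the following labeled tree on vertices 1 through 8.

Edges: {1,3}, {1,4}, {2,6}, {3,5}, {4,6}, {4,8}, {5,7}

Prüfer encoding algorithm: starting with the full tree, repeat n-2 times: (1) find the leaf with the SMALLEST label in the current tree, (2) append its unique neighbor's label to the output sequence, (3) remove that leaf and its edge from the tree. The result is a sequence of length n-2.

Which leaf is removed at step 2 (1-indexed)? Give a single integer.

Step 1: current leaves = {2,7,8}. Remove leaf 2 (neighbor: 6).
Step 2: current leaves = {6,7,8}. Remove leaf 6 (neighbor: 4).

Answer: 6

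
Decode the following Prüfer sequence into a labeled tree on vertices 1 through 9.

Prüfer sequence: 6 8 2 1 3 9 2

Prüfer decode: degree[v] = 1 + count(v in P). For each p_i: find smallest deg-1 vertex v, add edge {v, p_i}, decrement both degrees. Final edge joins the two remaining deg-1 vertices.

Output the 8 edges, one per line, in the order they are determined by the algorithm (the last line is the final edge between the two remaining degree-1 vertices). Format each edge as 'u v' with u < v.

Initial degrees: {1:2, 2:3, 3:2, 4:1, 5:1, 6:2, 7:1, 8:2, 9:2}
Step 1: smallest deg-1 vertex = 4, p_1 = 6. Add edge {4,6}. Now deg[4]=0, deg[6]=1.
Step 2: smallest deg-1 vertex = 5, p_2 = 8. Add edge {5,8}. Now deg[5]=0, deg[8]=1.
Step 3: smallest deg-1 vertex = 6, p_3 = 2. Add edge {2,6}. Now deg[6]=0, deg[2]=2.
Step 4: smallest deg-1 vertex = 7, p_4 = 1. Add edge {1,7}. Now deg[7]=0, deg[1]=1.
Step 5: smallest deg-1 vertex = 1, p_5 = 3. Add edge {1,3}. Now deg[1]=0, deg[3]=1.
Step 6: smallest deg-1 vertex = 3, p_6 = 9. Add edge {3,9}. Now deg[3]=0, deg[9]=1.
Step 7: smallest deg-1 vertex = 8, p_7 = 2. Add edge {2,8}. Now deg[8]=0, deg[2]=1.
Final: two remaining deg-1 vertices are 2, 9. Add edge {2,9}.

Answer: 4 6
5 8
2 6
1 7
1 3
3 9
2 8
2 9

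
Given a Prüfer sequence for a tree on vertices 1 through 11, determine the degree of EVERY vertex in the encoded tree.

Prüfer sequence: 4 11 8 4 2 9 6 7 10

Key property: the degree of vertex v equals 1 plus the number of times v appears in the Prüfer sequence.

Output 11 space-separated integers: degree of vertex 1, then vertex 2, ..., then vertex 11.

Answer: 1 2 1 3 1 2 2 2 2 2 2

Derivation:
p_1 = 4: count[4] becomes 1
p_2 = 11: count[11] becomes 1
p_3 = 8: count[8] becomes 1
p_4 = 4: count[4] becomes 2
p_5 = 2: count[2] becomes 1
p_6 = 9: count[9] becomes 1
p_7 = 6: count[6] becomes 1
p_8 = 7: count[7] becomes 1
p_9 = 10: count[10] becomes 1
Degrees (1 + count): deg[1]=1+0=1, deg[2]=1+1=2, deg[3]=1+0=1, deg[4]=1+2=3, deg[5]=1+0=1, deg[6]=1+1=2, deg[7]=1+1=2, deg[8]=1+1=2, deg[9]=1+1=2, deg[10]=1+1=2, deg[11]=1+1=2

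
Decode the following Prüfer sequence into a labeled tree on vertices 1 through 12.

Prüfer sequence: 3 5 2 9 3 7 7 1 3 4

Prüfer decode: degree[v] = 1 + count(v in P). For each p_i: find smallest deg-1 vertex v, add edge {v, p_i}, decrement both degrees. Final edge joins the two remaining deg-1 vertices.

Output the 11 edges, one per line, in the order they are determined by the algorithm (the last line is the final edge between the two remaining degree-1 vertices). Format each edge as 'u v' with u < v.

Initial degrees: {1:2, 2:2, 3:4, 4:2, 5:2, 6:1, 7:3, 8:1, 9:2, 10:1, 11:1, 12:1}
Step 1: smallest deg-1 vertex = 6, p_1 = 3. Add edge {3,6}. Now deg[6]=0, deg[3]=3.
Step 2: smallest deg-1 vertex = 8, p_2 = 5. Add edge {5,8}. Now deg[8]=0, deg[5]=1.
Step 3: smallest deg-1 vertex = 5, p_3 = 2. Add edge {2,5}. Now deg[5]=0, deg[2]=1.
Step 4: smallest deg-1 vertex = 2, p_4 = 9. Add edge {2,9}. Now deg[2]=0, deg[9]=1.
Step 5: smallest deg-1 vertex = 9, p_5 = 3. Add edge {3,9}. Now deg[9]=0, deg[3]=2.
Step 6: smallest deg-1 vertex = 10, p_6 = 7. Add edge {7,10}. Now deg[10]=0, deg[7]=2.
Step 7: smallest deg-1 vertex = 11, p_7 = 7. Add edge {7,11}. Now deg[11]=0, deg[7]=1.
Step 8: smallest deg-1 vertex = 7, p_8 = 1. Add edge {1,7}. Now deg[7]=0, deg[1]=1.
Step 9: smallest deg-1 vertex = 1, p_9 = 3. Add edge {1,3}. Now deg[1]=0, deg[3]=1.
Step 10: smallest deg-1 vertex = 3, p_10 = 4. Add edge {3,4}. Now deg[3]=0, deg[4]=1.
Final: two remaining deg-1 vertices are 4, 12. Add edge {4,12}.

Answer: 3 6
5 8
2 5
2 9
3 9
7 10
7 11
1 7
1 3
3 4
4 12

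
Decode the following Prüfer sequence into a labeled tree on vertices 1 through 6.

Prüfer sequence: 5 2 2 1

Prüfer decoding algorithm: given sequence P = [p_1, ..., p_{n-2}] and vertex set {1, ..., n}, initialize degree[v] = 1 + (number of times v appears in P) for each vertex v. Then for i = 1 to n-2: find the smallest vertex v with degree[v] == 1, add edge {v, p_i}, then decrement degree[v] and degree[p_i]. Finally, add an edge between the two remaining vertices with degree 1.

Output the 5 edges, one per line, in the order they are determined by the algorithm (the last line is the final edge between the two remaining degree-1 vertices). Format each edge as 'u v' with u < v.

Answer: 3 5
2 4
2 5
1 2
1 6

Derivation:
Initial degrees: {1:2, 2:3, 3:1, 4:1, 5:2, 6:1}
Step 1: smallest deg-1 vertex = 3, p_1 = 5. Add edge {3,5}. Now deg[3]=0, deg[5]=1.
Step 2: smallest deg-1 vertex = 4, p_2 = 2. Add edge {2,4}. Now deg[4]=0, deg[2]=2.
Step 3: smallest deg-1 vertex = 5, p_3 = 2. Add edge {2,5}. Now deg[5]=0, deg[2]=1.
Step 4: smallest deg-1 vertex = 2, p_4 = 1. Add edge {1,2}. Now deg[2]=0, deg[1]=1.
Final: two remaining deg-1 vertices are 1, 6. Add edge {1,6}.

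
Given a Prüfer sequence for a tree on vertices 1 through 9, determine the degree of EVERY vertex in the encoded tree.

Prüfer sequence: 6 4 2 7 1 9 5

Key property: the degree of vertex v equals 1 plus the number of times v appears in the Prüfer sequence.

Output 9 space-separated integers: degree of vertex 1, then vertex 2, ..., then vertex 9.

Answer: 2 2 1 2 2 2 2 1 2

Derivation:
p_1 = 6: count[6] becomes 1
p_2 = 4: count[4] becomes 1
p_3 = 2: count[2] becomes 1
p_4 = 7: count[7] becomes 1
p_5 = 1: count[1] becomes 1
p_6 = 9: count[9] becomes 1
p_7 = 5: count[5] becomes 1
Degrees (1 + count): deg[1]=1+1=2, deg[2]=1+1=2, deg[3]=1+0=1, deg[4]=1+1=2, deg[5]=1+1=2, deg[6]=1+1=2, deg[7]=1+1=2, deg[8]=1+0=1, deg[9]=1+1=2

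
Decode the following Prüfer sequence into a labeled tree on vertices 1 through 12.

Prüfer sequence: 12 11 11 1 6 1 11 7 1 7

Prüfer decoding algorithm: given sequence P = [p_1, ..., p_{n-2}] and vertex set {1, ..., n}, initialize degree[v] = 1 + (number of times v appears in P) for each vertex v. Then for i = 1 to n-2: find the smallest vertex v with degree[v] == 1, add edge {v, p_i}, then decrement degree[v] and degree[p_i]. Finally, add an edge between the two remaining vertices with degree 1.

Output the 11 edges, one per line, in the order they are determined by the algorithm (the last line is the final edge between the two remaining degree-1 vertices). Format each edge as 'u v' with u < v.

Initial degrees: {1:4, 2:1, 3:1, 4:1, 5:1, 6:2, 7:3, 8:1, 9:1, 10:1, 11:4, 12:2}
Step 1: smallest deg-1 vertex = 2, p_1 = 12. Add edge {2,12}. Now deg[2]=0, deg[12]=1.
Step 2: smallest deg-1 vertex = 3, p_2 = 11. Add edge {3,11}. Now deg[3]=0, deg[11]=3.
Step 3: smallest deg-1 vertex = 4, p_3 = 11. Add edge {4,11}. Now deg[4]=0, deg[11]=2.
Step 4: smallest deg-1 vertex = 5, p_4 = 1. Add edge {1,5}. Now deg[5]=0, deg[1]=3.
Step 5: smallest deg-1 vertex = 8, p_5 = 6. Add edge {6,8}. Now deg[8]=0, deg[6]=1.
Step 6: smallest deg-1 vertex = 6, p_6 = 1. Add edge {1,6}. Now deg[6]=0, deg[1]=2.
Step 7: smallest deg-1 vertex = 9, p_7 = 11. Add edge {9,11}. Now deg[9]=0, deg[11]=1.
Step 8: smallest deg-1 vertex = 10, p_8 = 7. Add edge {7,10}. Now deg[10]=0, deg[7]=2.
Step 9: smallest deg-1 vertex = 11, p_9 = 1. Add edge {1,11}. Now deg[11]=0, deg[1]=1.
Step 10: smallest deg-1 vertex = 1, p_10 = 7. Add edge {1,7}. Now deg[1]=0, deg[7]=1.
Final: two remaining deg-1 vertices are 7, 12. Add edge {7,12}.

Answer: 2 12
3 11
4 11
1 5
6 8
1 6
9 11
7 10
1 11
1 7
7 12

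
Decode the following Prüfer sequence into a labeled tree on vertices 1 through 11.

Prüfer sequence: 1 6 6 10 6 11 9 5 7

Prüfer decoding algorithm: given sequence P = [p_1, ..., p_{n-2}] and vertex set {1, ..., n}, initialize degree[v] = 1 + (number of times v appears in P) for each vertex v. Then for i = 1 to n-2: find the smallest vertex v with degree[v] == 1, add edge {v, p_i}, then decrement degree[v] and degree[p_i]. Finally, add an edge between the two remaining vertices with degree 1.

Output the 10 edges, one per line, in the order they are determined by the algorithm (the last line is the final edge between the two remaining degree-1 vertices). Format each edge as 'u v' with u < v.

Answer: 1 2
1 6
3 6
4 10
6 8
6 11
9 10
5 9
5 7
7 11

Derivation:
Initial degrees: {1:2, 2:1, 3:1, 4:1, 5:2, 6:4, 7:2, 8:1, 9:2, 10:2, 11:2}
Step 1: smallest deg-1 vertex = 2, p_1 = 1. Add edge {1,2}. Now deg[2]=0, deg[1]=1.
Step 2: smallest deg-1 vertex = 1, p_2 = 6. Add edge {1,6}. Now deg[1]=0, deg[6]=3.
Step 3: smallest deg-1 vertex = 3, p_3 = 6. Add edge {3,6}. Now deg[3]=0, deg[6]=2.
Step 4: smallest deg-1 vertex = 4, p_4 = 10. Add edge {4,10}. Now deg[4]=0, deg[10]=1.
Step 5: smallest deg-1 vertex = 8, p_5 = 6. Add edge {6,8}. Now deg[8]=0, deg[6]=1.
Step 6: smallest deg-1 vertex = 6, p_6 = 11. Add edge {6,11}. Now deg[6]=0, deg[11]=1.
Step 7: smallest deg-1 vertex = 10, p_7 = 9. Add edge {9,10}. Now deg[10]=0, deg[9]=1.
Step 8: smallest deg-1 vertex = 9, p_8 = 5. Add edge {5,9}. Now deg[9]=0, deg[5]=1.
Step 9: smallest deg-1 vertex = 5, p_9 = 7. Add edge {5,7}. Now deg[5]=0, deg[7]=1.
Final: two remaining deg-1 vertices are 7, 11. Add edge {7,11}.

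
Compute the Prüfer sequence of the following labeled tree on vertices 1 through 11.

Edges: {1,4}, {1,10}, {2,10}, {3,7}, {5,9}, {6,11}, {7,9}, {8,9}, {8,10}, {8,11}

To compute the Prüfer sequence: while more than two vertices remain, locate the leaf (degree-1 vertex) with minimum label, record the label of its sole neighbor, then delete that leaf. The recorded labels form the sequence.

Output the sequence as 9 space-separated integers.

Step 1: leaves = {2,3,4,5,6}. Remove smallest leaf 2, emit neighbor 10.
Step 2: leaves = {3,4,5,6}. Remove smallest leaf 3, emit neighbor 7.
Step 3: leaves = {4,5,6,7}. Remove smallest leaf 4, emit neighbor 1.
Step 4: leaves = {1,5,6,7}. Remove smallest leaf 1, emit neighbor 10.
Step 5: leaves = {5,6,7,10}. Remove smallest leaf 5, emit neighbor 9.
Step 6: leaves = {6,7,10}. Remove smallest leaf 6, emit neighbor 11.
Step 7: leaves = {7,10,11}. Remove smallest leaf 7, emit neighbor 9.
Step 8: leaves = {9,10,11}. Remove smallest leaf 9, emit neighbor 8.
Step 9: leaves = {10,11}. Remove smallest leaf 10, emit neighbor 8.
Done: 2 vertices remain (8, 11). Sequence = [10 7 1 10 9 11 9 8 8]

Answer: 10 7 1 10 9 11 9 8 8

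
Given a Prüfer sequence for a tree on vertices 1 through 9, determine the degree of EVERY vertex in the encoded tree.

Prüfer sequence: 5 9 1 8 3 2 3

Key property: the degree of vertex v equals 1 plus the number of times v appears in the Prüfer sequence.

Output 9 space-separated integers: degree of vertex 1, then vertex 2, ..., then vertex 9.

Answer: 2 2 3 1 2 1 1 2 2

Derivation:
p_1 = 5: count[5] becomes 1
p_2 = 9: count[9] becomes 1
p_3 = 1: count[1] becomes 1
p_4 = 8: count[8] becomes 1
p_5 = 3: count[3] becomes 1
p_6 = 2: count[2] becomes 1
p_7 = 3: count[3] becomes 2
Degrees (1 + count): deg[1]=1+1=2, deg[2]=1+1=2, deg[3]=1+2=3, deg[4]=1+0=1, deg[5]=1+1=2, deg[6]=1+0=1, deg[7]=1+0=1, deg[8]=1+1=2, deg[9]=1+1=2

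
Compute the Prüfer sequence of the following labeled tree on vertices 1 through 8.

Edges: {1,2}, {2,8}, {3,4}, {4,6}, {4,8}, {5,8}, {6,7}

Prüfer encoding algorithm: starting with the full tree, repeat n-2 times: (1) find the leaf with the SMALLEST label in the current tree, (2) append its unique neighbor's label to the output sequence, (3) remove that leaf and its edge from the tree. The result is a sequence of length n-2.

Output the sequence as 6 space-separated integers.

Answer: 2 8 4 8 6 4

Derivation:
Step 1: leaves = {1,3,5,7}. Remove smallest leaf 1, emit neighbor 2.
Step 2: leaves = {2,3,5,7}. Remove smallest leaf 2, emit neighbor 8.
Step 3: leaves = {3,5,7}. Remove smallest leaf 3, emit neighbor 4.
Step 4: leaves = {5,7}. Remove smallest leaf 5, emit neighbor 8.
Step 5: leaves = {7,8}. Remove smallest leaf 7, emit neighbor 6.
Step 6: leaves = {6,8}. Remove smallest leaf 6, emit neighbor 4.
Done: 2 vertices remain (4, 8). Sequence = [2 8 4 8 6 4]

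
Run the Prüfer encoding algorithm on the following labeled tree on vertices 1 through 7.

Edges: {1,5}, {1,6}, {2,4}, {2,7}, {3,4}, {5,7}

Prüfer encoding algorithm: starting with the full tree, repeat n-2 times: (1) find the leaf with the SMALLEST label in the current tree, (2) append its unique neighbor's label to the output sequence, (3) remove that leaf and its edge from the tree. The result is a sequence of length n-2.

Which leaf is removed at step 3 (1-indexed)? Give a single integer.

Step 1: current leaves = {3,6}. Remove leaf 3 (neighbor: 4).
Step 2: current leaves = {4,6}. Remove leaf 4 (neighbor: 2).
Step 3: current leaves = {2,6}. Remove leaf 2 (neighbor: 7).

Answer: 2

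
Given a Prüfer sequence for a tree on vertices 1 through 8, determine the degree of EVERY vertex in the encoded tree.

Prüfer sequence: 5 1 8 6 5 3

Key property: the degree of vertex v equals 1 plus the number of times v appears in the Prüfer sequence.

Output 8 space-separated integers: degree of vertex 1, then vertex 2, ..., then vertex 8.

p_1 = 5: count[5] becomes 1
p_2 = 1: count[1] becomes 1
p_3 = 8: count[8] becomes 1
p_4 = 6: count[6] becomes 1
p_5 = 5: count[5] becomes 2
p_6 = 3: count[3] becomes 1
Degrees (1 + count): deg[1]=1+1=2, deg[2]=1+0=1, deg[3]=1+1=2, deg[4]=1+0=1, deg[5]=1+2=3, deg[6]=1+1=2, deg[7]=1+0=1, deg[8]=1+1=2

Answer: 2 1 2 1 3 2 1 2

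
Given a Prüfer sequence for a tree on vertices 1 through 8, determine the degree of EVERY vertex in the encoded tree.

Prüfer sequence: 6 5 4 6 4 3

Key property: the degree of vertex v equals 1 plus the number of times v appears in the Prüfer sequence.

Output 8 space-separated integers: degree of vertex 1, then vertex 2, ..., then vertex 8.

p_1 = 6: count[6] becomes 1
p_2 = 5: count[5] becomes 1
p_3 = 4: count[4] becomes 1
p_4 = 6: count[6] becomes 2
p_5 = 4: count[4] becomes 2
p_6 = 3: count[3] becomes 1
Degrees (1 + count): deg[1]=1+0=1, deg[2]=1+0=1, deg[3]=1+1=2, deg[4]=1+2=3, deg[5]=1+1=2, deg[6]=1+2=3, deg[7]=1+0=1, deg[8]=1+0=1

Answer: 1 1 2 3 2 3 1 1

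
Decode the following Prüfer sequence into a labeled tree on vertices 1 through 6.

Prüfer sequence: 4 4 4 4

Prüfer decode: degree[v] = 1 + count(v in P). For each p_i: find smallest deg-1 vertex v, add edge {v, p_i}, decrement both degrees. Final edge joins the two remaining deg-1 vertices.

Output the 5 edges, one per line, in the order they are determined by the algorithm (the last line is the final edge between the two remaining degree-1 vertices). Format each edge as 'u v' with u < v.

Initial degrees: {1:1, 2:1, 3:1, 4:5, 5:1, 6:1}
Step 1: smallest deg-1 vertex = 1, p_1 = 4. Add edge {1,4}. Now deg[1]=0, deg[4]=4.
Step 2: smallest deg-1 vertex = 2, p_2 = 4. Add edge {2,4}. Now deg[2]=0, deg[4]=3.
Step 3: smallest deg-1 vertex = 3, p_3 = 4. Add edge {3,4}. Now deg[3]=0, deg[4]=2.
Step 4: smallest deg-1 vertex = 5, p_4 = 4. Add edge {4,5}. Now deg[5]=0, deg[4]=1.
Final: two remaining deg-1 vertices are 4, 6. Add edge {4,6}.

Answer: 1 4
2 4
3 4
4 5
4 6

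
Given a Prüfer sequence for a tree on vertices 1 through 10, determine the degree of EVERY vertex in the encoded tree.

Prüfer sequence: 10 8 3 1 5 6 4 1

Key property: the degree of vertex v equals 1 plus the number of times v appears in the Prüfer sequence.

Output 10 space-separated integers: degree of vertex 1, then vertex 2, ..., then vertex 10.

Answer: 3 1 2 2 2 2 1 2 1 2

Derivation:
p_1 = 10: count[10] becomes 1
p_2 = 8: count[8] becomes 1
p_3 = 3: count[3] becomes 1
p_4 = 1: count[1] becomes 1
p_5 = 5: count[5] becomes 1
p_6 = 6: count[6] becomes 1
p_7 = 4: count[4] becomes 1
p_8 = 1: count[1] becomes 2
Degrees (1 + count): deg[1]=1+2=3, deg[2]=1+0=1, deg[3]=1+1=2, deg[4]=1+1=2, deg[5]=1+1=2, deg[6]=1+1=2, deg[7]=1+0=1, deg[8]=1+1=2, deg[9]=1+0=1, deg[10]=1+1=2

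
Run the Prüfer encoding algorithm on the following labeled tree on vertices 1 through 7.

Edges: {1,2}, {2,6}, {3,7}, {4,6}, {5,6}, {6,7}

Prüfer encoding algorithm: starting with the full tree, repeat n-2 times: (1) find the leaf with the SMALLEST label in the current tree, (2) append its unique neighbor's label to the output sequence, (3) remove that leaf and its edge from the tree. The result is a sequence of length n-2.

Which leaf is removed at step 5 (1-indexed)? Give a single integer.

Step 1: current leaves = {1,3,4,5}. Remove leaf 1 (neighbor: 2).
Step 2: current leaves = {2,3,4,5}. Remove leaf 2 (neighbor: 6).
Step 3: current leaves = {3,4,5}. Remove leaf 3 (neighbor: 7).
Step 4: current leaves = {4,5,7}. Remove leaf 4 (neighbor: 6).
Step 5: current leaves = {5,7}. Remove leaf 5 (neighbor: 6).

Answer: 5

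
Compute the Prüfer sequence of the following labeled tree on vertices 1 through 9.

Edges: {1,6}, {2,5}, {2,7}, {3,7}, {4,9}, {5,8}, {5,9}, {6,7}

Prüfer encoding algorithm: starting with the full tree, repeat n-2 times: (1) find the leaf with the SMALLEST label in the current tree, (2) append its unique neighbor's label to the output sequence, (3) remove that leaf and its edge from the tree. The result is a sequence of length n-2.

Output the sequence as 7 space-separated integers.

Answer: 6 7 9 7 2 5 5

Derivation:
Step 1: leaves = {1,3,4,8}. Remove smallest leaf 1, emit neighbor 6.
Step 2: leaves = {3,4,6,8}. Remove smallest leaf 3, emit neighbor 7.
Step 3: leaves = {4,6,8}. Remove smallest leaf 4, emit neighbor 9.
Step 4: leaves = {6,8,9}. Remove smallest leaf 6, emit neighbor 7.
Step 5: leaves = {7,8,9}. Remove smallest leaf 7, emit neighbor 2.
Step 6: leaves = {2,8,9}. Remove smallest leaf 2, emit neighbor 5.
Step 7: leaves = {8,9}. Remove smallest leaf 8, emit neighbor 5.
Done: 2 vertices remain (5, 9). Sequence = [6 7 9 7 2 5 5]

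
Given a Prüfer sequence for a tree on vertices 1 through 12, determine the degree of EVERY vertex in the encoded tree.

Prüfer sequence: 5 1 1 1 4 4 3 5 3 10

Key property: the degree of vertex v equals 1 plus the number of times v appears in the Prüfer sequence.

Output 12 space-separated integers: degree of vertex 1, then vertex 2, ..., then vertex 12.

Answer: 4 1 3 3 3 1 1 1 1 2 1 1

Derivation:
p_1 = 5: count[5] becomes 1
p_2 = 1: count[1] becomes 1
p_3 = 1: count[1] becomes 2
p_4 = 1: count[1] becomes 3
p_5 = 4: count[4] becomes 1
p_6 = 4: count[4] becomes 2
p_7 = 3: count[3] becomes 1
p_8 = 5: count[5] becomes 2
p_9 = 3: count[3] becomes 2
p_10 = 10: count[10] becomes 1
Degrees (1 + count): deg[1]=1+3=4, deg[2]=1+0=1, deg[3]=1+2=3, deg[4]=1+2=3, deg[5]=1+2=3, deg[6]=1+0=1, deg[7]=1+0=1, deg[8]=1+0=1, deg[9]=1+0=1, deg[10]=1+1=2, deg[11]=1+0=1, deg[12]=1+0=1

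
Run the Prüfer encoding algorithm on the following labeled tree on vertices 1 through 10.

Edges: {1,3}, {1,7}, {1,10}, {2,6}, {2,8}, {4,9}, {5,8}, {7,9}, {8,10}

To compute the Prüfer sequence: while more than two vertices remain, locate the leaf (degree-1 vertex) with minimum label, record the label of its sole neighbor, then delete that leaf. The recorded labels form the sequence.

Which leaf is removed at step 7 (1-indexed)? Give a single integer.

Step 1: current leaves = {3,4,5,6}. Remove leaf 3 (neighbor: 1).
Step 2: current leaves = {4,5,6}. Remove leaf 4 (neighbor: 9).
Step 3: current leaves = {5,6,9}. Remove leaf 5 (neighbor: 8).
Step 4: current leaves = {6,9}. Remove leaf 6 (neighbor: 2).
Step 5: current leaves = {2,9}. Remove leaf 2 (neighbor: 8).
Step 6: current leaves = {8,9}. Remove leaf 8 (neighbor: 10).
Step 7: current leaves = {9,10}. Remove leaf 9 (neighbor: 7).

Answer: 9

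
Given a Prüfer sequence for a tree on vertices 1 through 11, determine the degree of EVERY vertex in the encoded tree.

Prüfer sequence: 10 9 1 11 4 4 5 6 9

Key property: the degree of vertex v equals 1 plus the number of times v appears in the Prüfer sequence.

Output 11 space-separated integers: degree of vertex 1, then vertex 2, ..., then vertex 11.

Answer: 2 1 1 3 2 2 1 1 3 2 2

Derivation:
p_1 = 10: count[10] becomes 1
p_2 = 9: count[9] becomes 1
p_3 = 1: count[1] becomes 1
p_4 = 11: count[11] becomes 1
p_5 = 4: count[4] becomes 1
p_6 = 4: count[4] becomes 2
p_7 = 5: count[5] becomes 1
p_8 = 6: count[6] becomes 1
p_9 = 9: count[9] becomes 2
Degrees (1 + count): deg[1]=1+1=2, deg[2]=1+0=1, deg[3]=1+0=1, deg[4]=1+2=3, deg[5]=1+1=2, deg[6]=1+1=2, deg[7]=1+0=1, deg[8]=1+0=1, deg[9]=1+2=3, deg[10]=1+1=2, deg[11]=1+1=2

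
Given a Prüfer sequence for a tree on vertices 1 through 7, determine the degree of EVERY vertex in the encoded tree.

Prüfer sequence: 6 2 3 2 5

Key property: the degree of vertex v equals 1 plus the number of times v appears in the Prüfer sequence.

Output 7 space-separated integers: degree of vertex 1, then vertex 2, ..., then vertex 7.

Answer: 1 3 2 1 2 2 1

Derivation:
p_1 = 6: count[6] becomes 1
p_2 = 2: count[2] becomes 1
p_3 = 3: count[3] becomes 1
p_4 = 2: count[2] becomes 2
p_5 = 5: count[5] becomes 1
Degrees (1 + count): deg[1]=1+0=1, deg[2]=1+2=3, deg[3]=1+1=2, deg[4]=1+0=1, deg[5]=1+1=2, deg[6]=1+1=2, deg[7]=1+0=1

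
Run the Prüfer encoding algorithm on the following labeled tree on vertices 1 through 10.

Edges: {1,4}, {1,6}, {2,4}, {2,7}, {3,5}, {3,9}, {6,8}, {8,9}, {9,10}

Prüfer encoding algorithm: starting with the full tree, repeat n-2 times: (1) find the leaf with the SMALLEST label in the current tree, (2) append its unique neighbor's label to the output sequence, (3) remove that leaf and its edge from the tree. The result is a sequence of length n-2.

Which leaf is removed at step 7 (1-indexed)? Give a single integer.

Answer: 6

Derivation:
Step 1: current leaves = {5,7,10}. Remove leaf 5 (neighbor: 3).
Step 2: current leaves = {3,7,10}. Remove leaf 3 (neighbor: 9).
Step 3: current leaves = {7,10}. Remove leaf 7 (neighbor: 2).
Step 4: current leaves = {2,10}. Remove leaf 2 (neighbor: 4).
Step 5: current leaves = {4,10}. Remove leaf 4 (neighbor: 1).
Step 6: current leaves = {1,10}. Remove leaf 1 (neighbor: 6).
Step 7: current leaves = {6,10}. Remove leaf 6 (neighbor: 8).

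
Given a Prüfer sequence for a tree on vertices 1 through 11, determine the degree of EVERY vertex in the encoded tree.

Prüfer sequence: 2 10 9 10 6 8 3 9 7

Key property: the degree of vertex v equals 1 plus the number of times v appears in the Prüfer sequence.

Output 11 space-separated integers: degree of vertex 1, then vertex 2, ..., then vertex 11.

p_1 = 2: count[2] becomes 1
p_2 = 10: count[10] becomes 1
p_3 = 9: count[9] becomes 1
p_4 = 10: count[10] becomes 2
p_5 = 6: count[6] becomes 1
p_6 = 8: count[8] becomes 1
p_7 = 3: count[3] becomes 1
p_8 = 9: count[9] becomes 2
p_9 = 7: count[7] becomes 1
Degrees (1 + count): deg[1]=1+0=1, deg[2]=1+1=2, deg[3]=1+1=2, deg[4]=1+0=1, deg[5]=1+0=1, deg[6]=1+1=2, deg[7]=1+1=2, deg[8]=1+1=2, deg[9]=1+2=3, deg[10]=1+2=3, deg[11]=1+0=1

Answer: 1 2 2 1 1 2 2 2 3 3 1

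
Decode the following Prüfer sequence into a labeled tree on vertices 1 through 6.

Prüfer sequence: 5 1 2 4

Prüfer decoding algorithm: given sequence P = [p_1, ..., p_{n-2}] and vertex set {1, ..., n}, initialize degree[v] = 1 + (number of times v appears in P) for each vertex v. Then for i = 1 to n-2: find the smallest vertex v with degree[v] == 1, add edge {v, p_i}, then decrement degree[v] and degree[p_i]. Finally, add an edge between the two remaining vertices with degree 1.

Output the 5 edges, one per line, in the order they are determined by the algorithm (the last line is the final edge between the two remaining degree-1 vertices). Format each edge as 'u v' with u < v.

Initial degrees: {1:2, 2:2, 3:1, 4:2, 5:2, 6:1}
Step 1: smallest deg-1 vertex = 3, p_1 = 5. Add edge {3,5}. Now deg[3]=0, deg[5]=1.
Step 2: smallest deg-1 vertex = 5, p_2 = 1. Add edge {1,5}. Now deg[5]=0, deg[1]=1.
Step 3: smallest deg-1 vertex = 1, p_3 = 2. Add edge {1,2}. Now deg[1]=0, deg[2]=1.
Step 4: smallest deg-1 vertex = 2, p_4 = 4. Add edge {2,4}. Now deg[2]=0, deg[4]=1.
Final: two remaining deg-1 vertices are 4, 6. Add edge {4,6}.

Answer: 3 5
1 5
1 2
2 4
4 6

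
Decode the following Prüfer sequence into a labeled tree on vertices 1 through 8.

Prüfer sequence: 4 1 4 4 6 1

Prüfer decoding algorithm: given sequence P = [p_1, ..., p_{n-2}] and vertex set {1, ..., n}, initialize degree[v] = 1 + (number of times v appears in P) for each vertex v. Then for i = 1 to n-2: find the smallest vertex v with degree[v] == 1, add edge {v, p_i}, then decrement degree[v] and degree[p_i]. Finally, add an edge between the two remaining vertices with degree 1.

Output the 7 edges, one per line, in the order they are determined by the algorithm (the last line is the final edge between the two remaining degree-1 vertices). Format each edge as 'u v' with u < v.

Initial degrees: {1:3, 2:1, 3:1, 4:4, 5:1, 6:2, 7:1, 8:1}
Step 1: smallest deg-1 vertex = 2, p_1 = 4. Add edge {2,4}. Now deg[2]=0, deg[4]=3.
Step 2: smallest deg-1 vertex = 3, p_2 = 1. Add edge {1,3}. Now deg[3]=0, deg[1]=2.
Step 3: smallest deg-1 vertex = 5, p_3 = 4. Add edge {4,5}. Now deg[5]=0, deg[4]=2.
Step 4: smallest deg-1 vertex = 7, p_4 = 4. Add edge {4,7}. Now deg[7]=0, deg[4]=1.
Step 5: smallest deg-1 vertex = 4, p_5 = 6. Add edge {4,6}. Now deg[4]=0, deg[6]=1.
Step 6: smallest deg-1 vertex = 6, p_6 = 1. Add edge {1,6}. Now deg[6]=0, deg[1]=1.
Final: two remaining deg-1 vertices are 1, 8. Add edge {1,8}.

Answer: 2 4
1 3
4 5
4 7
4 6
1 6
1 8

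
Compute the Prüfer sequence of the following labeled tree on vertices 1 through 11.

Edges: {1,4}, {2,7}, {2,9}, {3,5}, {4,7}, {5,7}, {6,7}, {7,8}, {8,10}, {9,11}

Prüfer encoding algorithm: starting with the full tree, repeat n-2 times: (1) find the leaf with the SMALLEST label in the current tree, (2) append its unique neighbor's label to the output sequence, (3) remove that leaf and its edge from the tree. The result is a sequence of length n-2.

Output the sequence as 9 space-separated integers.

Step 1: leaves = {1,3,6,10,11}. Remove smallest leaf 1, emit neighbor 4.
Step 2: leaves = {3,4,6,10,11}. Remove smallest leaf 3, emit neighbor 5.
Step 3: leaves = {4,5,6,10,11}. Remove smallest leaf 4, emit neighbor 7.
Step 4: leaves = {5,6,10,11}. Remove smallest leaf 5, emit neighbor 7.
Step 5: leaves = {6,10,11}. Remove smallest leaf 6, emit neighbor 7.
Step 6: leaves = {10,11}. Remove smallest leaf 10, emit neighbor 8.
Step 7: leaves = {8,11}. Remove smallest leaf 8, emit neighbor 7.
Step 8: leaves = {7,11}. Remove smallest leaf 7, emit neighbor 2.
Step 9: leaves = {2,11}. Remove smallest leaf 2, emit neighbor 9.
Done: 2 vertices remain (9, 11). Sequence = [4 5 7 7 7 8 7 2 9]

Answer: 4 5 7 7 7 8 7 2 9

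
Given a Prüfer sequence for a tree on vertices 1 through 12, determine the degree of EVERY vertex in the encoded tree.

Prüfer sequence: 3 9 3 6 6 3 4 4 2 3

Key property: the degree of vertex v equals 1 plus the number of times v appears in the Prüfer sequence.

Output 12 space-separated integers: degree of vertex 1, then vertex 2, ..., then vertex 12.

p_1 = 3: count[3] becomes 1
p_2 = 9: count[9] becomes 1
p_3 = 3: count[3] becomes 2
p_4 = 6: count[6] becomes 1
p_5 = 6: count[6] becomes 2
p_6 = 3: count[3] becomes 3
p_7 = 4: count[4] becomes 1
p_8 = 4: count[4] becomes 2
p_9 = 2: count[2] becomes 1
p_10 = 3: count[3] becomes 4
Degrees (1 + count): deg[1]=1+0=1, deg[2]=1+1=2, deg[3]=1+4=5, deg[4]=1+2=3, deg[5]=1+0=1, deg[6]=1+2=3, deg[7]=1+0=1, deg[8]=1+0=1, deg[9]=1+1=2, deg[10]=1+0=1, deg[11]=1+0=1, deg[12]=1+0=1

Answer: 1 2 5 3 1 3 1 1 2 1 1 1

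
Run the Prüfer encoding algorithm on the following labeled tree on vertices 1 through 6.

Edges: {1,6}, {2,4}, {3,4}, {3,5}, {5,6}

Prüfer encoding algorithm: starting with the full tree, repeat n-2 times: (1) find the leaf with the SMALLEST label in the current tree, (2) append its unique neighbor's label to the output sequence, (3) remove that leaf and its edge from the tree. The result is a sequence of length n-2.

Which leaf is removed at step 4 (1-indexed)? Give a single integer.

Step 1: current leaves = {1,2}. Remove leaf 1 (neighbor: 6).
Step 2: current leaves = {2,6}. Remove leaf 2 (neighbor: 4).
Step 3: current leaves = {4,6}. Remove leaf 4 (neighbor: 3).
Step 4: current leaves = {3,6}. Remove leaf 3 (neighbor: 5).

Answer: 3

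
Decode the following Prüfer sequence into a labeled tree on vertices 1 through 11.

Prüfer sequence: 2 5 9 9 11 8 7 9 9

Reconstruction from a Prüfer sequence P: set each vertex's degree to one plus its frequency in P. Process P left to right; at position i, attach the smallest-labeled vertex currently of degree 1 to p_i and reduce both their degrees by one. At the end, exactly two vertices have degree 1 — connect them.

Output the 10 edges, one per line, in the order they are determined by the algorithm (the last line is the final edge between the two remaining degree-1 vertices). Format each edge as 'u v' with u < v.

Initial degrees: {1:1, 2:2, 3:1, 4:1, 5:2, 6:1, 7:2, 8:2, 9:5, 10:1, 11:2}
Step 1: smallest deg-1 vertex = 1, p_1 = 2. Add edge {1,2}. Now deg[1]=0, deg[2]=1.
Step 2: smallest deg-1 vertex = 2, p_2 = 5. Add edge {2,5}. Now deg[2]=0, deg[5]=1.
Step 3: smallest deg-1 vertex = 3, p_3 = 9. Add edge {3,9}. Now deg[3]=0, deg[9]=4.
Step 4: smallest deg-1 vertex = 4, p_4 = 9. Add edge {4,9}. Now deg[4]=0, deg[9]=3.
Step 5: smallest deg-1 vertex = 5, p_5 = 11. Add edge {5,11}. Now deg[5]=0, deg[11]=1.
Step 6: smallest deg-1 vertex = 6, p_6 = 8. Add edge {6,8}. Now deg[6]=0, deg[8]=1.
Step 7: smallest deg-1 vertex = 8, p_7 = 7. Add edge {7,8}. Now deg[8]=0, deg[7]=1.
Step 8: smallest deg-1 vertex = 7, p_8 = 9. Add edge {7,9}. Now deg[7]=0, deg[9]=2.
Step 9: smallest deg-1 vertex = 10, p_9 = 9. Add edge {9,10}. Now deg[10]=0, deg[9]=1.
Final: two remaining deg-1 vertices are 9, 11. Add edge {9,11}.

Answer: 1 2
2 5
3 9
4 9
5 11
6 8
7 8
7 9
9 10
9 11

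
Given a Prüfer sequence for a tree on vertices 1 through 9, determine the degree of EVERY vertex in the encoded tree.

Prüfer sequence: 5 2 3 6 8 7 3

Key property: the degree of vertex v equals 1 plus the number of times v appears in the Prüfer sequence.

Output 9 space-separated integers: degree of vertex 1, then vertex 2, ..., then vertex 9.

p_1 = 5: count[5] becomes 1
p_2 = 2: count[2] becomes 1
p_3 = 3: count[3] becomes 1
p_4 = 6: count[6] becomes 1
p_5 = 8: count[8] becomes 1
p_6 = 7: count[7] becomes 1
p_7 = 3: count[3] becomes 2
Degrees (1 + count): deg[1]=1+0=1, deg[2]=1+1=2, deg[3]=1+2=3, deg[4]=1+0=1, deg[5]=1+1=2, deg[6]=1+1=2, deg[7]=1+1=2, deg[8]=1+1=2, deg[9]=1+0=1

Answer: 1 2 3 1 2 2 2 2 1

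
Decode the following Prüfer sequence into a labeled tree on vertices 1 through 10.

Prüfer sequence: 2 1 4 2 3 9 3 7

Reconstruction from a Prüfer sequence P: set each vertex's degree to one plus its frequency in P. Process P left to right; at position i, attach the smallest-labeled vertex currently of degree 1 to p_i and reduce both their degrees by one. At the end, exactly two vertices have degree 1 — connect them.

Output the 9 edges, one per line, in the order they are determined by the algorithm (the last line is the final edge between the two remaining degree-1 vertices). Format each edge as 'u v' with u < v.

Answer: 2 5
1 6
1 4
2 4
2 3
8 9
3 9
3 7
7 10

Derivation:
Initial degrees: {1:2, 2:3, 3:3, 4:2, 5:1, 6:1, 7:2, 8:1, 9:2, 10:1}
Step 1: smallest deg-1 vertex = 5, p_1 = 2. Add edge {2,5}. Now deg[5]=0, deg[2]=2.
Step 2: smallest deg-1 vertex = 6, p_2 = 1. Add edge {1,6}. Now deg[6]=0, deg[1]=1.
Step 3: smallest deg-1 vertex = 1, p_3 = 4. Add edge {1,4}. Now deg[1]=0, deg[4]=1.
Step 4: smallest deg-1 vertex = 4, p_4 = 2. Add edge {2,4}. Now deg[4]=0, deg[2]=1.
Step 5: smallest deg-1 vertex = 2, p_5 = 3. Add edge {2,3}. Now deg[2]=0, deg[3]=2.
Step 6: smallest deg-1 vertex = 8, p_6 = 9. Add edge {8,9}. Now deg[8]=0, deg[9]=1.
Step 7: smallest deg-1 vertex = 9, p_7 = 3. Add edge {3,9}. Now deg[9]=0, deg[3]=1.
Step 8: smallest deg-1 vertex = 3, p_8 = 7. Add edge {3,7}. Now deg[3]=0, deg[7]=1.
Final: two remaining deg-1 vertices are 7, 10. Add edge {7,10}.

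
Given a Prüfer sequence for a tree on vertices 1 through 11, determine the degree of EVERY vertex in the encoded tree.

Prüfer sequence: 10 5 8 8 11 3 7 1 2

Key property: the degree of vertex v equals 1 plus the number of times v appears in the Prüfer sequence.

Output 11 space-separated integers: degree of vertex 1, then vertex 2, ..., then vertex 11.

Answer: 2 2 2 1 2 1 2 3 1 2 2

Derivation:
p_1 = 10: count[10] becomes 1
p_2 = 5: count[5] becomes 1
p_3 = 8: count[8] becomes 1
p_4 = 8: count[8] becomes 2
p_5 = 11: count[11] becomes 1
p_6 = 3: count[3] becomes 1
p_7 = 7: count[7] becomes 1
p_8 = 1: count[1] becomes 1
p_9 = 2: count[2] becomes 1
Degrees (1 + count): deg[1]=1+1=2, deg[2]=1+1=2, deg[3]=1+1=2, deg[4]=1+0=1, deg[5]=1+1=2, deg[6]=1+0=1, deg[7]=1+1=2, deg[8]=1+2=3, deg[9]=1+0=1, deg[10]=1+1=2, deg[11]=1+1=2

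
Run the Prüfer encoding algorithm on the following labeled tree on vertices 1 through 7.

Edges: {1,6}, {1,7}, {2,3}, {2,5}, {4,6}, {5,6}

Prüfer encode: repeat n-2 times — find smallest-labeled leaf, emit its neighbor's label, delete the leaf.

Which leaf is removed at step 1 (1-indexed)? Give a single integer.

Step 1: current leaves = {3,4,7}. Remove leaf 3 (neighbor: 2).

Answer: 3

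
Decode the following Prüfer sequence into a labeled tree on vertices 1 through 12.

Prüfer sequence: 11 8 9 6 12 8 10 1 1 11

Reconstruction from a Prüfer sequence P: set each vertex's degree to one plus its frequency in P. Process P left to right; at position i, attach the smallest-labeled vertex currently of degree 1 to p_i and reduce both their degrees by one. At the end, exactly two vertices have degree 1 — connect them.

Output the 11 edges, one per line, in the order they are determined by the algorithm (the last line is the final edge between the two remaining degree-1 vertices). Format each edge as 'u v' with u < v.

Answer: 2 11
3 8
4 9
5 6
6 12
7 8
8 10
1 9
1 10
1 11
11 12

Derivation:
Initial degrees: {1:3, 2:1, 3:1, 4:1, 5:1, 6:2, 7:1, 8:3, 9:2, 10:2, 11:3, 12:2}
Step 1: smallest deg-1 vertex = 2, p_1 = 11. Add edge {2,11}. Now deg[2]=0, deg[11]=2.
Step 2: smallest deg-1 vertex = 3, p_2 = 8. Add edge {3,8}. Now deg[3]=0, deg[8]=2.
Step 3: smallest deg-1 vertex = 4, p_3 = 9. Add edge {4,9}. Now deg[4]=0, deg[9]=1.
Step 4: smallest deg-1 vertex = 5, p_4 = 6. Add edge {5,6}. Now deg[5]=0, deg[6]=1.
Step 5: smallest deg-1 vertex = 6, p_5 = 12. Add edge {6,12}. Now deg[6]=0, deg[12]=1.
Step 6: smallest deg-1 vertex = 7, p_6 = 8. Add edge {7,8}. Now deg[7]=0, deg[8]=1.
Step 7: smallest deg-1 vertex = 8, p_7 = 10. Add edge {8,10}. Now deg[8]=0, deg[10]=1.
Step 8: smallest deg-1 vertex = 9, p_8 = 1. Add edge {1,9}. Now deg[9]=0, deg[1]=2.
Step 9: smallest deg-1 vertex = 10, p_9 = 1. Add edge {1,10}. Now deg[10]=0, deg[1]=1.
Step 10: smallest deg-1 vertex = 1, p_10 = 11. Add edge {1,11}. Now deg[1]=0, deg[11]=1.
Final: two remaining deg-1 vertices are 11, 12. Add edge {11,12}.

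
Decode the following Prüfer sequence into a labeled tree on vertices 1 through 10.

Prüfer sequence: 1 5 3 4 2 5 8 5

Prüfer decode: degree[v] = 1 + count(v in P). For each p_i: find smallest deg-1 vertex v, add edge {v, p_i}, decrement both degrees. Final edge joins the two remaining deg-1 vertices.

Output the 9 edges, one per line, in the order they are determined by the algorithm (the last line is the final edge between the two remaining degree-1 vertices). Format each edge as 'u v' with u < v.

Answer: 1 6
1 5
3 7
3 4
2 4
2 5
8 9
5 8
5 10

Derivation:
Initial degrees: {1:2, 2:2, 3:2, 4:2, 5:4, 6:1, 7:1, 8:2, 9:1, 10:1}
Step 1: smallest deg-1 vertex = 6, p_1 = 1. Add edge {1,6}. Now deg[6]=0, deg[1]=1.
Step 2: smallest deg-1 vertex = 1, p_2 = 5. Add edge {1,5}. Now deg[1]=0, deg[5]=3.
Step 3: smallest deg-1 vertex = 7, p_3 = 3. Add edge {3,7}. Now deg[7]=0, deg[3]=1.
Step 4: smallest deg-1 vertex = 3, p_4 = 4. Add edge {3,4}. Now deg[3]=0, deg[4]=1.
Step 5: smallest deg-1 vertex = 4, p_5 = 2. Add edge {2,4}. Now deg[4]=0, deg[2]=1.
Step 6: smallest deg-1 vertex = 2, p_6 = 5. Add edge {2,5}. Now deg[2]=0, deg[5]=2.
Step 7: smallest deg-1 vertex = 9, p_7 = 8. Add edge {8,9}. Now deg[9]=0, deg[8]=1.
Step 8: smallest deg-1 vertex = 8, p_8 = 5. Add edge {5,8}. Now deg[8]=0, deg[5]=1.
Final: two remaining deg-1 vertices are 5, 10. Add edge {5,10}.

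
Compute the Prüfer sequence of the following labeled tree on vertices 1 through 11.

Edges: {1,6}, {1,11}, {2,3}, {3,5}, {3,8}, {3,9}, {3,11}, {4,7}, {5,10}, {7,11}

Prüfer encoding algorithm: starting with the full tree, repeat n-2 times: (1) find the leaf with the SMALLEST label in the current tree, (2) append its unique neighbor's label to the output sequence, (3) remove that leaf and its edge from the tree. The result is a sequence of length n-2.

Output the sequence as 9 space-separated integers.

Step 1: leaves = {2,4,6,8,9,10}. Remove smallest leaf 2, emit neighbor 3.
Step 2: leaves = {4,6,8,9,10}. Remove smallest leaf 4, emit neighbor 7.
Step 3: leaves = {6,7,8,9,10}. Remove smallest leaf 6, emit neighbor 1.
Step 4: leaves = {1,7,8,9,10}. Remove smallest leaf 1, emit neighbor 11.
Step 5: leaves = {7,8,9,10}. Remove smallest leaf 7, emit neighbor 11.
Step 6: leaves = {8,9,10,11}. Remove smallest leaf 8, emit neighbor 3.
Step 7: leaves = {9,10,11}. Remove smallest leaf 9, emit neighbor 3.
Step 8: leaves = {10,11}. Remove smallest leaf 10, emit neighbor 5.
Step 9: leaves = {5,11}. Remove smallest leaf 5, emit neighbor 3.
Done: 2 vertices remain (3, 11). Sequence = [3 7 1 11 11 3 3 5 3]

Answer: 3 7 1 11 11 3 3 5 3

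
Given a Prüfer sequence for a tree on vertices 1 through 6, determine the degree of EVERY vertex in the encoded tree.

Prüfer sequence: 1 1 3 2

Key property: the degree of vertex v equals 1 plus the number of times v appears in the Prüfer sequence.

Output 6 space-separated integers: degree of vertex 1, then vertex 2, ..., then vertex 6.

Answer: 3 2 2 1 1 1

Derivation:
p_1 = 1: count[1] becomes 1
p_2 = 1: count[1] becomes 2
p_3 = 3: count[3] becomes 1
p_4 = 2: count[2] becomes 1
Degrees (1 + count): deg[1]=1+2=3, deg[2]=1+1=2, deg[3]=1+1=2, deg[4]=1+0=1, deg[5]=1+0=1, deg[6]=1+0=1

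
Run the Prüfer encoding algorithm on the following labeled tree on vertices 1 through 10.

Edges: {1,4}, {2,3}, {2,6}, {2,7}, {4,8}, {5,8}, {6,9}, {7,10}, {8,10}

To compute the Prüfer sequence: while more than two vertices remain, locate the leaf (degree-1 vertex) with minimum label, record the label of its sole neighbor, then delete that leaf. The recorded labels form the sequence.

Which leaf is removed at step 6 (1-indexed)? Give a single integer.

Step 1: current leaves = {1,3,5,9}. Remove leaf 1 (neighbor: 4).
Step 2: current leaves = {3,4,5,9}. Remove leaf 3 (neighbor: 2).
Step 3: current leaves = {4,5,9}. Remove leaf 4 (neighbor: 8).
Step 4: current leaves = {5,9}. Remove leaf 5 (neighbor: 8).
Step 5: current leaves = {8,9}. Remove leaf 8 (neighbor: 10).
Step 6: current leaves = {9,10}. Remove leaf 9 (neighbor: 6).

Answer: 9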